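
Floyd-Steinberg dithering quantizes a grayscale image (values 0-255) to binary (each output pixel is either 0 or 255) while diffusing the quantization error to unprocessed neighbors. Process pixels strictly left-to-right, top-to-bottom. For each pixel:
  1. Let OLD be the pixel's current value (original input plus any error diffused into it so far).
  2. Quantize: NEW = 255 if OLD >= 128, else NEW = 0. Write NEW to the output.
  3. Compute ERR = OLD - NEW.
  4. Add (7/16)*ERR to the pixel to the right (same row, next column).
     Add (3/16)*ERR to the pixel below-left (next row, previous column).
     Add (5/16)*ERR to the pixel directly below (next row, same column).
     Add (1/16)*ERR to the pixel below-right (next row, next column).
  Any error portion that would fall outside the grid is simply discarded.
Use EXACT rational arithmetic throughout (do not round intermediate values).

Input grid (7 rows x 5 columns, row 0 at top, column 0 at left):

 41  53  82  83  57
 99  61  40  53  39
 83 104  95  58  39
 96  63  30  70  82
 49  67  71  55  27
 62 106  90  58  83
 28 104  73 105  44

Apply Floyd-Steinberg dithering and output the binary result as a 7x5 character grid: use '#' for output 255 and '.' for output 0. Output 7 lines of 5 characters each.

(0,0): OLD=41 → NEW=0, ERR=41
(0,1): OLD=1135/16 → NEW=0, ERR=1135/16
(0,2): OLD=28937/256 → NEW=0, ERR=28937/256
(0,3): OLD=542527/4096 → NEW=255, ERR=-501953/4096
(0,4): OLD=221881/65536 → NEW=0, ERR=221881/65536
(1,0): OLD=32029/256 → NEW=0, ERR=32029/256
(1,1): OLD=331083/2048 → NEW=255, ERR=-191157/2048
(1,2): OLD=1044903/65536 → NEW=0, ERR=1044903/65536
(1,3): OLD=7701531/262144 → NEW=0, ERR=7701531/262144
(1,4): OLD=189801201/4194304 → NEW=0, ERR=189801201/4194304
(2,0): OLD=3427433/32768 → NEW=0, ERR=3427433/32768
(2,1): OLD=137784979/1048576 → NEW=255, ERR=-129601901/1048576
(2,2): OLD=764760441/16777216 → NEW=0, ERR=764760441/16777216
(2,3): OLD=25932179035/268435456 → NEW=0, ERR=25932179035/268435456
(2,4): OLD=417651729853/4294967296 → NEW=0, ERR=417651729853/4294967296
(3,0): OLD=1770196313/16777216 → NEW=0, ERR=1770196313/16777216
(3,1): OLD=11491891429/134217728 → NEW=0, ERR=11491891429/134217728
(3,2): OLD=395534784615/4294967296 → NEW=0, ERR=395534784615/4294967296
(3,3): OLD=1387801881135/8589934592 → NEW=255, ERR=-802631439825/8589934592
(3,4): OLD=10657921133579/137438953472 → NEW=0, ERR=10657921133579/137438953472
(4,0): OLD=210510225559/2147483648 → NEW=0, ERR=210510225559/2147483648
(4,1): OLD=11029825337751/68719476736 → NEW=255, ERR=-6493641229929/68719476736
(4,2): OLD=50873313587641/1099511627776 → NEW=0, ERR=50873313587641/1099511627776
(4,3): OLD=1167046318135703/17592186044416 → NEW=0, ERR=1167046318135703/17592186044416
(4,4): OLD=20946428934866593/281474976710656 → NEW=0, ERR=20946428934866593/281474976710656
(5,0): OLD=82370433321765/1099511627776 → NEW=0, ERR=82370433321765/1099511627776
(5,1): OLD=1091137315907631/8796093022208 → NEW=0, ERR=1091137315907631/8796093022208
(5,2): OLD=46517302213222439/281474976710656 → NEW=255, ERR=-25258816847994841/281474976710656
(5,3): OLD=63405905246354249/1125899906842624 → NEW=0, ERR=63405905246354249/1125899906842624
(5,4): OLD=2432655956069501267/18014398509481984 → NEW=255, ERR=-2161015663848404653/18014398509481984
(6,0): OLD=10508878954542677/140737488355328 → NEW=0, ERR=10508878954542677/140737488355328
(6,1): OLD=735391017541737339/4503599627370496 → NEW=255, ERR=-413026887437739141/4503599627370496
(6,2): OLD=1667843973565936121/72057594037927936 → NEW=0, ERR=1667843973565936121/72057594037927936
(6,3): OLD=120623110398246309875/1152921504606846976 → NEW=0, ERR=120623110398246309875/1152921504606846976
(6,4): OLD=1029421146571721702245/18446744073709551616 → NEW=0, ERR=1029421146571721702245/18446744073709551616
Row 0: ...#.
Row 1: .#...
Row 2: .#...
Row 3: ...#.
Row 4: .#...
Row 5: ..#.#
Row 6: .#...

Answer: ...#.
.#...
.#...
...#.
.#...
..#.#
.#...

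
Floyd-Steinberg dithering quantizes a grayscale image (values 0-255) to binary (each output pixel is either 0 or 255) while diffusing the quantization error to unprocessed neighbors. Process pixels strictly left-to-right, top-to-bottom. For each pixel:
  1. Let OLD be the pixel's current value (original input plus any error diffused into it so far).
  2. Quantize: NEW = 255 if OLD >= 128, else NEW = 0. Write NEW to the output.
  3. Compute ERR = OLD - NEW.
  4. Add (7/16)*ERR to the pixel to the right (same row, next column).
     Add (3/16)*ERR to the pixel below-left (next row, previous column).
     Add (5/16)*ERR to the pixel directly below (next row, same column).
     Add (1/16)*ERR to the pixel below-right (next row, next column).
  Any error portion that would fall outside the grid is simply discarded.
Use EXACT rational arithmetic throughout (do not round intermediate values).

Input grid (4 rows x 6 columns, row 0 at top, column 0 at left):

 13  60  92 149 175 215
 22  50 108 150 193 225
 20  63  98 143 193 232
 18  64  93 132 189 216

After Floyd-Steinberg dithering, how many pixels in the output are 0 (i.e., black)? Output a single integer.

(0,0): OLD=13 → NEW=0, ERR=13
(0,1): OLD=1051/16 → NEW=0, ERR=1051/16
(0,2): OLD=30909/256 → NEW=0, ERR=30909/256
(0,3): OLD=826667/4096 → NEW=255, ERR=-217813/4096
(0,4): OLD=9944109/65536 → NEW=255, ERR=-6767571/65536
(0,5): OLD=178070843/1048576 → NEW=255, ERR=-89316037/1048576
(1,0): OLD=9825/256 → NEW=0, ERR=9825/256
(1,1): OLD=226855/2048 → NEW=0, ERR=226855/2048
(1,2): OLD=12342195/65536 → NEW=255, ERR=-4369485/65536
(1,3): OLD=24221239/262144 → NEW=0, ERR=24221239/262144
(1,4): OLD=3051083461/16777216 → NEW=255, ERR=-1227106619/16777216
(1,5): OLD=42930450131/268435456 → NEW=255, ERR=-25520591149/268435456
(2,0): OLD=1728925/32768 → NEW=0, ERR=1728925/32768
(2,1): OLD=115968783/1048576 → NEW=0, ERR=115968783/1048576
(2,2): OLD=2513194477/16777216 → NEW=255, ERR=-1764995603/16777216
(2,3): OLD=14491094725/134217728 → NEW=0, ERR=14491094725/134217728
(2,4): OLD=881876260047/4294967296 → NEW=255, ERR=-213340400433/4294967296
(2,5): OLD=12093749213337/68719476736 → NEW=255, ERR=-5429717354343/68719476736
(3,0): OLD=926524237/16777216 → NEW=0, ERR=926524237/16777216
(3,1): OLD=14266632137/134217728 → NEW=0, ERR=14266632137/134217728
(3,2): OLD=143649934251/1073741824 → NEW=255, ERR=-130154230869/1073741824
(3,3): OLD=6653367545153/68719476736 → NEW=0, ERR=6653367545153/68719476736
(3,4): OLD=114222163433633/549755813888 → NEW=255, ERR=-25965569107807/549755813888
(3,5): OLD=1473700843613135/8796093022208 → NEW=255, ERR=-769302877049905/8796093022208
Output grid:
  Row 0: ...###  (3 black, running=3)
  Row 1: ..#.##  (3 black, running=6)
  Row 2: ..#.##  (3 black, running=9)
  Row 3: ..#.##  (3 black, running=12)

Answer: 12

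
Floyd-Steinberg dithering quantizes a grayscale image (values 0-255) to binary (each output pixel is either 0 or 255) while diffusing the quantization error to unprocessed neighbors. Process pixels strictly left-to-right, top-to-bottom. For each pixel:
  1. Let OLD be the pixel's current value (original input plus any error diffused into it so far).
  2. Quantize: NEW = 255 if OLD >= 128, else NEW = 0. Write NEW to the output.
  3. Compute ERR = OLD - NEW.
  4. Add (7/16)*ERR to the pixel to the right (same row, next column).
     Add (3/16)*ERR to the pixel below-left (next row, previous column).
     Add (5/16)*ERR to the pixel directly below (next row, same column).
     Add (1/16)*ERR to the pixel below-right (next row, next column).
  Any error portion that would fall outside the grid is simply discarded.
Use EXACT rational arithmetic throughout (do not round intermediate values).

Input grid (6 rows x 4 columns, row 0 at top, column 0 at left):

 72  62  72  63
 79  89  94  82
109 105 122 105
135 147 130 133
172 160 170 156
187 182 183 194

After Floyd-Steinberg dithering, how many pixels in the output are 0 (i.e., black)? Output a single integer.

(0,0): OLD=72 → NEW=0, ERR=72
(0,1): OLD=187/2 → NEW=0, ERR=187/2
(0,2): OLD=3613/32 → NEW=0, ERR=3613/32
(0,3): OLD=57547/512 → NEW=0, ERR=57547/512
(1,0): OLD=3809/32 → NEW=0, ERR=3809/32
(1,1): OLD=50167/256 → NEW=255, ERR=-15113/256
(1,2): OLD=1068019/8192 → NEW=255, ERR=-1020941/8192
(1,3): OLD=9130005/131072 → NEW=0, ERR=9130005/131072
(2,0): OLD=553485/4096 → NEW=255, ERR=-490995/4096
(2,1): OLD=2382831/131072 → NEW=0, ERR=2382831/131072
(2,2): OLD=26313655/262144 → NEW=0, ERR=26313655/262144
(2,3): OLD=683227443/4194304 → NEW=255, ERR=-386320077/4194304
(3,0): OLD=211704813/2097152 → NEW=0, ERR=211704813/2097152
(3,1): OLD=6985199955/33554432 → NEW=255, ERR=-1571180205/33554432
(3,2): OLD=66974019213/536870912 → NEW=0, ERR=66974019213/536870912
(3,3): OLD=1417924951387/8589934592 → NEW=255, ERR=-772508369573/8589934592
(4,0): OLD=104564641289/536870912 → NEW=255, ERR=-32337441271/536870912
(4,1): OLD=638725759595/4294967296 → NEW=255, ERR=-456490900885/4294967296
(4,2): OLD=19611923773691/137438953472 → NEW=255, ERR=-15435009361669/137438953472
(4,3): OLD=190347241687117/2199023255552 → NEW=0, ERR=190347241687117/2199023255552
(5,0): OLD=10187571796137/68719476736 → NEW=255, ERR=-7335894771543/68719476736
(5,1): OLD=169897748516879/2199023255552 → NEW=0, ERR=169897748516879/2199023255552
(5,2): OLD=105164718230455/549755813888 → NEW=255, ERR=-35023014310985/549755813888
(5,3): OLD=6549899843174709/35184372088832 → NEW=255, ERR=-2422115039477451/35184372088832
Output grid:
  Row 0: ....  (4 black, running=4)
  Row 1: .##.  (2 black, running=6)
  Row 2: #..#  (2 black, running=8)
  Row 3: .#.#  (2 black, running=10)
  Row 4: ###.  (1 black, running=11)
  Row 5: #.##  (1 black, running=12)

Answer: 12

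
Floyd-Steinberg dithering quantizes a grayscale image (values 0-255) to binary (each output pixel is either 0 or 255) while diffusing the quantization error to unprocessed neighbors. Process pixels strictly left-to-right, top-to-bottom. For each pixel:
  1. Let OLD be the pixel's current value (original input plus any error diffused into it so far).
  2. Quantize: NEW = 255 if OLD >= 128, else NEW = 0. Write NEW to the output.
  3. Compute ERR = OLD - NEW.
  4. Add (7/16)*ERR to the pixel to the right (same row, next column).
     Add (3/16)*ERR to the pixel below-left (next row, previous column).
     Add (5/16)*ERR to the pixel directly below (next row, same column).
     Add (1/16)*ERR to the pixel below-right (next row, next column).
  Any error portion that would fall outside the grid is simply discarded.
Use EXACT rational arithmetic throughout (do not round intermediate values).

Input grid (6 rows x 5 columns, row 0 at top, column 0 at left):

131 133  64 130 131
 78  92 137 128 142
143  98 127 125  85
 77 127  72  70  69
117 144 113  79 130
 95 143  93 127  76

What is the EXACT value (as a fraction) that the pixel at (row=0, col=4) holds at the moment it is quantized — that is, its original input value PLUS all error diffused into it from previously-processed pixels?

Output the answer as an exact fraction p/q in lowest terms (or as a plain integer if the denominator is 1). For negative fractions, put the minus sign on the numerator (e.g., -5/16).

Answer: 1559053/16384

Derivation:
(0,0): OLD=131 → NEW=255, ERR=-124
(0,1): OLD=315/4 → NEW=0, ERR=315/4
(0,2): OLD=6301/64 → NEW=0, ERR=6301/64
(0,3): OLD=177227/1024 → NEW=255, ERR=-83893/1024
(0,4): OLD=1559053/16384 → NEW=0, ERR=1559053/16384
Target (0,4): original=131, with diffused error = 1559053/16384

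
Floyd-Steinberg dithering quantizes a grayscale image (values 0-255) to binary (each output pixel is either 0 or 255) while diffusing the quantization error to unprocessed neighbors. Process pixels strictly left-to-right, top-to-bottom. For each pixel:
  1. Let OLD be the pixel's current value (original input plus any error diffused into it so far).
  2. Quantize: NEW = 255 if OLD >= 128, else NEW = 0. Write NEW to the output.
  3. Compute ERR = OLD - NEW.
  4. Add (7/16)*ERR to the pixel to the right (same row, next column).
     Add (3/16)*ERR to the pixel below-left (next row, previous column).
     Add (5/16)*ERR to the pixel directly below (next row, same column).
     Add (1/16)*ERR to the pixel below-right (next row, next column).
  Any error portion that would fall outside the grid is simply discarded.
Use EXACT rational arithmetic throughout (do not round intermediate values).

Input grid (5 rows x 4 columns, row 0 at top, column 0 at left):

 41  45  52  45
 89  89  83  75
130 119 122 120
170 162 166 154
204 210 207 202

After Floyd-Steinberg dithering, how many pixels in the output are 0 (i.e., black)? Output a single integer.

Answer: 10

Derivation:
(0,0): OLD=41 → NEW=0, ERR=41
(0,1): OLD=1007/16 → NEW=0, ERR=1007/16
(0,2): OLD=20361/256 → NEW=0, ERR=20361/256
(0,3): OLD=326847/4096 → NEW=0, ERR=326847/4096
(1,0): OLD=29085/256 → NEW=0, ERR=29085/256
(1,1): OLD=360139/2048 → NEW=255, ERR=-162101/2048
(1,2): OLD=6037287/65536 → NEW=0, ERR=6037287/65536
(1,3): OLD=152264385/1048576 → NEW=255, ERR=-115122495/1048576
(2,0): OLD=4936937/32768 → NEW=255, ERR=-3418903/32768
(2,1): OLD=76537363/1048576 → NEW=0, ERR=76537363/1048576
(2,2): OLD=329650207/2097152 → NEW=255, ERR=-205123553/2097152
(2,3): OLD=1632635203/33554432 → NEW=0, ERR=1632635203/33554432
(3,0): OLD=2534714329/16777216 → NEW=255, ERR=-1743475751/16777216
(3,1): OLD=30731759047/268435456 → NEW=0, ERR=30731759047/268435456
(3,2): OLD=855584620345/4294967296 → NEW=255, ERR=-239632040135/4294967296
(3,3): OLD=9530168629775/68719476736 → NEW=255, ERR=-7993297937905/68719476736
(4,0): OLD=828890545445/4294967296 → NEW=255, ERR=-266326115035/4294967296
(4,1): OLD=6930061060207/34359738368 → NEW=255, ERR=-1831672223633/34359738368
(4,2): OLD=166672369110287/1099511627776 → NEW=255, ERR=-113703095972593/1099511627776
(4,3): OLD=2056890271856921/17592186044416 → NEW=0, ERR=2056890271856921/17592186044416
Output grid:
  Row 0: ....  (4 black, running=4)
  Row 1: .#.#  (2 black, running=6)
  Row 2: #.#.  (2 black, running=8)
  Row 3: #.##  (1 black, running=9)
  Row 4: ###.  (1 black, running=10)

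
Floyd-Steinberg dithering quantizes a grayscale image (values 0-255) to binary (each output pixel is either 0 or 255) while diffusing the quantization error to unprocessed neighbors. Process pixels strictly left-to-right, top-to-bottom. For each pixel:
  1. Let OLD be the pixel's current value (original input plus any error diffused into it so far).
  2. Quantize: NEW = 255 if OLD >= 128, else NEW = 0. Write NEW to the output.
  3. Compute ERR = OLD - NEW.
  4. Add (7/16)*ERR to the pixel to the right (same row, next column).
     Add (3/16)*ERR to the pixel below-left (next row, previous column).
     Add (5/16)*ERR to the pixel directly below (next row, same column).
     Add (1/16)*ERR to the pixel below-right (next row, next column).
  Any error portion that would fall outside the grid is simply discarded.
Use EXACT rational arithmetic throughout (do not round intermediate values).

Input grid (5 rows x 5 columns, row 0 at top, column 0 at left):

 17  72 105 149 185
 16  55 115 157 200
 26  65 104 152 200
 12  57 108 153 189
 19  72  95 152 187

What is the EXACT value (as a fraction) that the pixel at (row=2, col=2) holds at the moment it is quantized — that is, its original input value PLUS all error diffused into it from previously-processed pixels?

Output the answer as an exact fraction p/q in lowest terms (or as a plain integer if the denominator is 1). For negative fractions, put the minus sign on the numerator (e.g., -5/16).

Answer: 2249891249/16777216

Derivation:
(0,0): OLD=17 → NEW=0, ERR=17
(0,1): OLD=1271/16 → NEW=0, ERR=1271/16
(0,2): OLD=35777/256 → NEW=255, ERR=-29503/256
(0,3): OLD=403783/4096 → NEW=0, ERR=403783/4096
(0,4): OLD=14950641/65536 → NEW=255, ERR=-1761039/65536
(1,0): OLD=9269/256 → NEW=0, ERR=9269/256
(1,1): OLD=153843/2048 → NEW=0, ERR=153843/2048
(1,2): OLD=8866927/65536 → NEW=255, ERR=-7844753/65536
(1,3): OLD=32294979/262144 → NEW=0, ERR=32294979/262144
(1,4): OLD=1055546985/4194304 → NEW=255, ERR=-14000535/4194304
(2,0): OLD=1684257/32768 → NEW=0, ERR=1684257/32768
(2,1): OLD=95190523/1048576 → NEW=0, ERR=95190523/1048576
(2,2): OLD=2249891249/16777216 → NEW=255, ERR=-2028298831/16777216
Target (2,2): original=104, with diffused error = 2249891249/16777216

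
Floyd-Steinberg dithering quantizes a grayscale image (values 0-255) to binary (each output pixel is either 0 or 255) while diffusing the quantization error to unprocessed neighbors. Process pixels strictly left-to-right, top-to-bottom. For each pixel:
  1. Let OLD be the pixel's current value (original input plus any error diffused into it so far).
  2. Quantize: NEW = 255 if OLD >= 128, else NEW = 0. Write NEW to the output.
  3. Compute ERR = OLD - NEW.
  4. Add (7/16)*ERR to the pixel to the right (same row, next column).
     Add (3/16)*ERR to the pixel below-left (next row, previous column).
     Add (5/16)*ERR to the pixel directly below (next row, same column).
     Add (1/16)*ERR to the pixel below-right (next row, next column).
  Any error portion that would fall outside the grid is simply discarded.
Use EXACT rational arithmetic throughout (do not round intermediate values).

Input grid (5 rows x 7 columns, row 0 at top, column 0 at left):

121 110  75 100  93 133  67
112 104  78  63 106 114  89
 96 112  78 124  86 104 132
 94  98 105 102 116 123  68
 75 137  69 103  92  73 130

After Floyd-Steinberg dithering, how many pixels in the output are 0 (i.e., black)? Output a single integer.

Answer: 22

Derivation:
(0,0): OLD=121 → NEW=0, ERR=121
(0,1): OLD=2607/16 → NEW=255, ERR=-1473/16
(0,2): OLD=8889/256 → NEW=0, ERR=8889/256
(0,3): OLD=471823/4096 → NEW=0, ERR=471823/4096
(0,4): OLD=9397609/65536 → NEW=255, ERR=-7314071/65536
(0,5): OLD=88262111/1048576 → NEW=0, ERR=88262111/1048576
(0,6): OLD=1741908249/16777216 → NEW=0, ERR=1741908249/16777216
(1,0): OLD=33933/256 → NEW=255, ERR=-31347/256
(1,1): OLD=73179/2048 → NEW=0, ERR=73179/2048
(1,2): OLD=7885815/65536 → NEW=0, ERR=7885815/65536
(1,3): OLD=34835051/262144 → NEW=255, ERR=-32011669/262144
(1,4): OLD=682505505/16777216 → NEW=0, ERR=682505505/16777216
(1,5): OLD=22896735985/134217728 → NEW=255, ERR=-11328784655/134217728
(1,6): OLD=192798432255/2147483648 → NEW=0, ERR=192798432255/2147483648
(2,0): OLD=2111385/32768 → NEW=0, ERR=2111385/32768
(2,1): OLD=174341155/1048576 → NEW=255, ERR=-93045725/1048576
(2,2): OLD=941495593/16777216 → NEW=0, ERR=941495593/16777216
(2,3): OLD=16849508385/134217728 → NEW=0, ERR=16849508385/134217728
(2,4): OLD=139777022065/1073741824 → NEW=255, ERR=-134027143055/1073741824
(2,5): OLD=1456486016507/34359738368 → NEW=0, ERR=1456486016507/34359738368
(2,6): OLD=95286875257485/549755813888 → NEW=255, ERR=-44900857283955/549755813888
(3,0): OLD=1635742729/16777216 → NEW=0, ERR=1635742729/16777216
(3,1): OLD=17109365845/134217728 → NEW=0, ERR=17109365845/134217728
(3,2): OLD=210774920015/1073741824 → NEW=255, ERR=-63029245105/1073741824
(3,3): OLD=410824141305/4294967296 → NEW=0, ERR=410824141305/4294967296
(3,4): OLD=74016415631369/549755813888 → NEW=255, ERR=-66171316910071/549755813888
(3,5): OLD=265957317792811/4398046511104 → NEW=0, ERR=265957317792811/4398046511104
(3,6): OLD=5037171747385525/70368744177664 → NEW=0, ERR=5037171747385525/70368744177664
(4,0): OLD=277819080295/2147483648 → NEW=255, ERR=-269789249945/2147483648
(4,1): OLD=4018708273083/34359738368 → NEW=0, ERR=4018708273083/34359738368
(4,2): OLD=70219206900693/549755813888 → NEW=0, ERR=70219206900693/549755813888
(4,3): OLD=714837277901751/4398046511104 → NEW=255, ERR=-406664582429769/4398046511104
(4,4): OLD=1099487792504309/35184372088832 → NEW=0, ERR=1099487792504309/35184372088832
(4,5): OLD=125501694395664245/1125899906842624 → NEW=0, ERR=125501694395664245/1125899906842624
(4,6): OLD=3691442480148109251/18014398509481984 → NEW=255, ERR=-902229139769796669/18014398509481984
Output grid:
  Row 0: .#..#..  (5 black, running=5)
  Row 1: #..#.#.  (4 black, running=9)
  Row 2: .#..#.#  (4 black, running=13)
  Row 3: ..#.#..  (5 black, running=18)
  Row 4: #..#..#  (4 black, running=22)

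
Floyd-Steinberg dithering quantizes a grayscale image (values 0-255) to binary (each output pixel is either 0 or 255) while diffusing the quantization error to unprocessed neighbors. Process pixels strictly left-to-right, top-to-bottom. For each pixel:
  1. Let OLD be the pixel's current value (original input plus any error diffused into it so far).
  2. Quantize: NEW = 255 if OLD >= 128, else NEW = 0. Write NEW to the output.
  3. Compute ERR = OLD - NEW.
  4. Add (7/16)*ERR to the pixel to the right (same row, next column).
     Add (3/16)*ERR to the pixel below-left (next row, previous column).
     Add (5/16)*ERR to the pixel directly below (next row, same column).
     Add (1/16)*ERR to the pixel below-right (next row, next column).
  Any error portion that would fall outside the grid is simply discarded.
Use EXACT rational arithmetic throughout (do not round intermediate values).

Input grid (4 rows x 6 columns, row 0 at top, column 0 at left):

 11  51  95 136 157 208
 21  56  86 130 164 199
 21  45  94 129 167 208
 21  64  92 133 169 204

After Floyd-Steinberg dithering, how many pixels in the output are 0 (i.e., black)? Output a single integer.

Answer: 14

Derivation:
(0,0): OLD=11 → NEW=0, ERR=11
(0,1): OLD=893/16 → NEW=0, ERR=893/16
(0,2): OLD=30571/256 → NEW=0, ERR=30571/256
(0,3): OLD=771053/4096 → NEW=255, ERR=-273427/4096
(0,4): OLD=8375163/65536 → NEW=0, ERR=8375163/65536
(0,5): OLD=276729949/1048576 → NEW=255, ERR=9343069/1048576
(1,0): OLD=8935/256 → NEW=0, ERR=8935/256
(1,1): OLD=228945/2048 → NEW=0, ERR=228945/2048
(1,2): OLD=10695333/65536 → NEW=255, ERR=-6016347/65536
(1,3): OLD=26319489/262144 → NEW=0, ERR=26319489/262144
(1,4): OLD=4116454051/16777216 → NEW=255, ERR=-161736029/16777216
(1,5): OLD=55177990789/268435456 → NEW=255, ERR=-13273050491/268435456
(2,0): OLD=1732363/32768 → NEW=0, ERR=1732363/32768
(2,1): OLD=92308521/1048576 → NEW=0, ERR=92308521/1048576
(2,2): OLD=2174963899/16777216 → NEW=255, ERR=-2103226181/16777216
(2,3): OLD=13151217059/134217728 → NEW=0, ERR=13151217059/134217728
(2,4): OLD=875569700201/4294967296 → NEW=255, ERR=-219646960279/4294967296
(2,5): OLD=11652873976431/68719476736 → NEW=255, ERR=-5870592591249/68719476736
(3,0): OLD=906425179/16777216 → NEW=0, ERR=906425179/16777216
(3,1): OLD=12743409215/134217728 → NEW=0, ERR=12743409215/134217728
(3,2): OLD=126956227373/1073741824 → NEW=0, ERR=126956227373/1073741824
(3,3): OLD=13601292718599/68719476736 → NEW=255, ERR=-3922173849081/68719476736
(3,4): OLD=64956068344359/549755813888 → NEW=0, ERR=64956068344359/549755813888
(3,5): OLD=1986156940375273/8796093022208 → NEW=255, ERR=-256846780287767/8796093022208
Output grid:
  Row 0: ...#.#  (4 black, running=4)
  Row 1: ..#.##  (3 black, running=7)
  Row 2: ..#.##  (3 black, running=10)
  Row 3: ...#.#  (4 black, running=14)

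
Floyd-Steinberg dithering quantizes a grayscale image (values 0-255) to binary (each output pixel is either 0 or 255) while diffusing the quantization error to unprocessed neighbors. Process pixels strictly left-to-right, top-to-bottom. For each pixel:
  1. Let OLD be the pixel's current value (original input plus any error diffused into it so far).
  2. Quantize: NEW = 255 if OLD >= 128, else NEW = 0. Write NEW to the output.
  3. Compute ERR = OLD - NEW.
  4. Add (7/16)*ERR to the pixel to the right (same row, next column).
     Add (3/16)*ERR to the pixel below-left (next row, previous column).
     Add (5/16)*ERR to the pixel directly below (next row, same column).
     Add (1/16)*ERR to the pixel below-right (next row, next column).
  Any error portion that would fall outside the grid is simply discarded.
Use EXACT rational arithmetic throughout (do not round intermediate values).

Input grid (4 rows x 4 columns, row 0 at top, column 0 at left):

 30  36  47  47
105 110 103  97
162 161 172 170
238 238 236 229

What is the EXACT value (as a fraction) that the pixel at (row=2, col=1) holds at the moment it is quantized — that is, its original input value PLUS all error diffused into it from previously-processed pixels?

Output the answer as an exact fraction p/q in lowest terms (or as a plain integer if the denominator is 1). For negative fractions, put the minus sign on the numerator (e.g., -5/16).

Answer: 74729733/524288

Derivation:
(0,0): OLD=30 → NEW=0, ERR=30
(0,1): OLD=393/8 → NEW=0, ERR=393/8
(0,2): OLD=8767/128 → NEW=0, ERR=8767/128
(0,3): OLD=157625/2048 → NEW=0, ERR=157625/2048
(1,0): OLD=15819/128 → NEW=0, ERR=15819/128
(1,1): OLD=198797/1024 → NEW=255, ERR=-62323/1024
(1,2): OLD=3777425/32768 → NEW=0, ERR=3777425/32768
(1,3): OLD=92152263/524288 → NEW=255, ERR=-41541177/524288
(2,0): OLD=3099999/16384 → NEW=255, ERR=-1077921/16384
(2,1): OLD=74729733/524288 → NEW=255, ERR=-58963707/524288
Target (2,1): original=161, with diffused error = 74729733/524288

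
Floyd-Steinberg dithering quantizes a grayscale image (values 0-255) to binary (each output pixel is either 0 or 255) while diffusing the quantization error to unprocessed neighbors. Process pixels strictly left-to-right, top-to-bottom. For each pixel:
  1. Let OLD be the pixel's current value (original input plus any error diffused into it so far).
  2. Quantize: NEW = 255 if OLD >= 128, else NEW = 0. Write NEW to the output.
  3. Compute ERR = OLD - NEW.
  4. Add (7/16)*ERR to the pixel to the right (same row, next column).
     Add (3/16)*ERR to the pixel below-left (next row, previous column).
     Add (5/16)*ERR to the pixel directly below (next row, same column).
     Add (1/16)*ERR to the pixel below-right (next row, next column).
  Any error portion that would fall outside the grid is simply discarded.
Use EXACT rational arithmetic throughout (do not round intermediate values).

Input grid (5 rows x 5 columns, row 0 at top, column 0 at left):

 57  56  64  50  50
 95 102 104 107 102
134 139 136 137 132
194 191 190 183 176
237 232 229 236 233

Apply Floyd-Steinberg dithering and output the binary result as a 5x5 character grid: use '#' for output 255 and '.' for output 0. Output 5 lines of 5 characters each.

Answer: .....
.##.#
#.#.#
####.
##.##

Derivation:
(0,0): OLD=57 → NEW=0, ERR=57
(0,1): OLD=1295/16 → NEW=0, ERR=1295/16
(0,2): OLD=25449/256 → NEW=0, ERR=25449/256
(0,3): OLD=382943/4096 → NEW=0, ERR=382943/4096
(0,4): OLD=5957401/65536 → NEW=0, ERR=5957401/65536
(1,0): OLD=32765/256 → NEW=0, ERR=32765/256
(1,1): OLD=420843/2048 → NEW=255, ERR=-101397/2048
(1,2): OLD=8912455/65536 → NEW=255, ERR=-7799225/65536
(1,3): OLD=28156411/262144 → NEW=0, ERR=28156411/262144
(1,4): OLD=768570257/4194304 → NEW=255, ERR=-300977263/4194304
(2,0): OLD=5397321/32768 → NEW=255, ERR=-2958519/32768
(2,1): OLD=73099443/1048576 → NEW=0, ERR=73099443/1048576
(2,2): OLD=2455421145/16777216 → NEW=255, ERR=-1822768935/16777216
(2,3): OLD=27417997691/268435456 → NEW=0, ERR=27417997691/268435456
(2,4): OLD=691381107613/4294967296 → NEW=255, ERR=-403835552867/4294967296
(3,0): OLD=3000715193/16777216 → NEW=255, ERR=-1277474887/16777216
(3,1): OLD=20596867397/134217728 → NEW=255, ERR=-13628653243/134217728
(3,2): OLD=580388576519/4294967296 → NEW=255, ERR=-514828083961/4294967296
(3,3): OLD=1185896495535/8589934592 → NEW=255, ERR=-1004536825425/8589934592
(3,4): OLD=13996518430539/137438953472 → NEW=0, ERR=13996518430539/137438953472
(4,0): OLD=416968669367/2147483648 → NEW=255, ERR=-130639660873/2147483648
(4,1): OLD=10061861008695/68719476736 → NEW=255, ERR=-7461605558985/68719476736
(4,2): OLD=127283922860313/1099511627776 → NEW=0, ERR=127283922860313/1099511627776
(4,3): OLD=4603960251071287/17592186044416 → NEW=255, ERR=117952809745207/17592186044416
(4,4): OLD=73309819618873857/281474976710656 → NEW=255, ERR=1533700557656577/281474976710656
Row 0: .....
Row 1: .##.#
Row 2: #.#.#
Row 3: ####.
Row 4: ##.##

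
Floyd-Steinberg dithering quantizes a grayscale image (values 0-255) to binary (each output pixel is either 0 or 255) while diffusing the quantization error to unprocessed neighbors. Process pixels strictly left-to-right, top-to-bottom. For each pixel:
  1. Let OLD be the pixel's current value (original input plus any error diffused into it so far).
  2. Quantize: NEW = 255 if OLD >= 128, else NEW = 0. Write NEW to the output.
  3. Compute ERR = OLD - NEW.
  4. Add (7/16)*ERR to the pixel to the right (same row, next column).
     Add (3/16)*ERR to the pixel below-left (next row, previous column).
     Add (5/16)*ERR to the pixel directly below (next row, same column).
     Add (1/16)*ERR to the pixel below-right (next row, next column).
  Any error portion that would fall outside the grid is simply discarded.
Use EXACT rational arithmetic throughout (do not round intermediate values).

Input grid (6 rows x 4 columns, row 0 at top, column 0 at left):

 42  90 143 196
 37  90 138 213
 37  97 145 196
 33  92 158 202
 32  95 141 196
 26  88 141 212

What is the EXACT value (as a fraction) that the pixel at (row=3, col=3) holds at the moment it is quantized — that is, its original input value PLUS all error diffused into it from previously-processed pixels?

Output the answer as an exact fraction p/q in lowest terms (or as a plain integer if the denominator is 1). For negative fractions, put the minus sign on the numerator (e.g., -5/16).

Answer: 6864148714243/34359738368

Derivation:
(0,0): OLD=42 → NEW=0, ERR=42
(0,1): OLD=867/8 → NEW=0, ERR=867/8
(0,2): OLD=24373/128 → NEW=255, ERR=-8267/128
(0,3): OLD=343539/2048 → NEW=255, ERR=-178701/2048
(1,0): OLD=9017/128 → NEW=0, ERR=9017/128
(1,1): OLD=148687/1024 → NEW=255, ERR=-112433/1024
(1,2): OLD=1972411/32768 → NEW=0, ERR=1972411/32768
(1,3): OLD=109067789/524288 → NEW=255, ERR=-24625651/524288
(2,0): OLD=629589/16384 → NEW=0, ERR=629589/16384
(2,1): OLD=49906487/524288 → NEW=0, ERR=49906487/524288
(2,2): OLD=199005475/1048576 → NEW=255, ERR=-68381405/1048576
(2,3): OLD=2626525143/16777216 → NEW=255, ERR=-1651664937/16777216
(3,0): OLD=527277765/8388608 → NEW=0, ERR=527277765/8388608
(3,1): OLD=18712690139/134217728 → NEW=255, ERR=-15512830501/134217728
(3,2): OLD=160084605861/2147483648 → NEW=0, ERR=160084605861/2147483648
(3,3): OLD=6864148714243/34359738368 → NEW=255, ERR=-1897584569597/34359738368
Target (3,3): original=202, with diffused error = 6864148714243/34359738368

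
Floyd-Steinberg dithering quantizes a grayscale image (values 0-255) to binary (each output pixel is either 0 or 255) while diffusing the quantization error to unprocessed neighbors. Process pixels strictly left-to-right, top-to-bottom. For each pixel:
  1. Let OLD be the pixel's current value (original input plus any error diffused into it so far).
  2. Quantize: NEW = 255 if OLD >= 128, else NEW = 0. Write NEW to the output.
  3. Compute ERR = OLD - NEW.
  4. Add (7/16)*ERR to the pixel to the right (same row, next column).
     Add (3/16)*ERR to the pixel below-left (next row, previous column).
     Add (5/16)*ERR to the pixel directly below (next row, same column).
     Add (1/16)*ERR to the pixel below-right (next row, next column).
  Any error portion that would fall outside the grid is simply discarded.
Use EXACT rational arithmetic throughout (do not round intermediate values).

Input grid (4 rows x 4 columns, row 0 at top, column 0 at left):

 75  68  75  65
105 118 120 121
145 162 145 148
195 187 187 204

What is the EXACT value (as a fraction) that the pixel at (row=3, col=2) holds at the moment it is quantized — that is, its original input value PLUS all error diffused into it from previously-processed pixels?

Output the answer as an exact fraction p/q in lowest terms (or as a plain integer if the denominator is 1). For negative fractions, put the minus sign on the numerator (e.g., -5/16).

Answer: 601839605291/4294967296

Derivation:
(0,0): OLD=75 → NEW=0, ERR=75
(0,1): OLD=1613/16 → NEW=0, ERR=1613/16
(0,2): OLD=30491/256 → NEW=0, ERR=30491/256
(0,3): OLD=479677/4096 → NEW=0, ERR=479677/4096
(1,0): OLD=37719/256 → NEW=255, ERR=-27561/256
(1,1): OLD=265057/2048 → NEW=255, ERR=-257183/2048
(1,2): OLD=8554997/65536 → NEW=255, ERR=-8156683/65536
(1,3): OLD=115960771/1048576 → NEW=0, ERR=115960771/1048576
(2,0): OLD=2877371/32768 → NEW=0, ERR=2877371/32768
(2,1): OLD=137477561/1048576 → NEW=255, ERR=-129909319/1048576
(2,2): OLD=135875133/2097152 → NEW=0, ERR=135875133/2097152
(2,3): OLD=6815775721/33554432 → NEW=255, ERR=-1740604439/33554432
(3,0): OLD=3342208523/16777216 → NEW=255, ERR=-935981557/16777216
(3,1): OLD=37987030997/268435456 → NEW=255, ERR=-30464010283/268435456
(3,2): OLD=601839605291/4294967296 → NEW=255, ERR=-493377055189/4294967296
Target (3,2): original=187, with diffused error = 601839605291/4294967296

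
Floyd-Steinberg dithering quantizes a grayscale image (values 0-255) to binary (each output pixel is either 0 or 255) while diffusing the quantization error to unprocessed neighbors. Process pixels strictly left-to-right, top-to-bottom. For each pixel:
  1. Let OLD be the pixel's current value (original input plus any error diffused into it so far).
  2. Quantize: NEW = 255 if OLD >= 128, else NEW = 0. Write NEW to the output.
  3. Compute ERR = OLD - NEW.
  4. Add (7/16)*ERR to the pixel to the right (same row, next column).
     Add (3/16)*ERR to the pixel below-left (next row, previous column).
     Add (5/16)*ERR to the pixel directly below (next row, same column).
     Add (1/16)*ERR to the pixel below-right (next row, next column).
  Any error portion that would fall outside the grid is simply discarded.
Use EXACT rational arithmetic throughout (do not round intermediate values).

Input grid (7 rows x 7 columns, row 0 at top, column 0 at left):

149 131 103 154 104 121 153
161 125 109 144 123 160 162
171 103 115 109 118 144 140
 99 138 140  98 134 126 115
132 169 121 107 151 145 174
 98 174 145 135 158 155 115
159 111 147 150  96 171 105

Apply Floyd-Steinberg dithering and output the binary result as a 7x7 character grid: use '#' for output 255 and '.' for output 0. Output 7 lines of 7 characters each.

Answer: #.#.#.#
#.#.#.#
#..#.#.
.##.#.#
#.#.#.#
.#.#.#.
#.#.##.

Derivation:
(0,0): OLD=149 → NEW=255, ERR=-106
(0,1): OLD=677/8 → NEW=0, ERR=677/8
(0,2): OLD=17923/128 → NEW=255, ERR=-14717/128
(0,3): OLD=212373/2048 → NEW=0, ERR=212373/2048
(0,4): OLD=4894483/32768 → NEW=255, ERR=-3461357/32768
(0,5): OLD=39209349/524288 → NEW=0, ERR=39209349/524288
(0,6): OLD=1557922467/8388608 → NEW=255, ERR=-581172573/8388608
(1,0): OLD=18399/128 → NEW=255, ERR=-14241/128
(1,1): OLD=76377/1024 → NEW=0, ERR=76377/1024
(1,2): OLD=4274061/32768 → NEW=255, ERR=-4081779/32768
(1,3): OLD=12440809/131072 → NEW=0, ERR=12440809/131072
(1,4): OLD=1275228411/8388608 → NEW=255, ERR=-863866629/8388608
(1,5): OLD=7967446443/67108864 → NEW=0, ERR=7967446443/67108864
(1,6): OLD=211490194341/1073741824 → NEW=255, ERR=-62313970779/1073741824
(2,0): OLD=2461155/16384 → NEW=255, ERR=-1716765/16384
(2,1): OLD=26296241/524288 → NEW=0, ERR=26296241/524288
(2,2): OLD=1010616019/8388608 → NEW=0, ERR=1010616019/8388608
(2,3): OLD=11024284027/67108864 → NEW=255, ERR=-6088476293/67108864
(2,4): OLD=39899784779/536870912 → NEW=0, ERR=39899784779/536870912
(2,5): OLD=3372377023993/17179869184 → NEW=255, ERR=-1008489617927/17179869184
(2,6): OLD=28478028273759/274877906944 → NEW=0, ERR=28478028273759/274877906944
(3,0): OLD=634678515/8388608 → NEW=0, ERR=634678515/8388608
(3,1): OLD=13610679863/67108864 → NEW=255, ERR=-3502080457/67108864
(3,2): OLD=75667211445/536870912 → NEW=255, ERR=-61234871115/536870912
(3,3): OLD=88502305011/2147483648 → NEW=0, ERR=88502305011/2147483648
(3,4): OLD=43589615390963/274877906944 → NEW=255, ERR=-26504250879757/274877906944
(3,5): OLD=196903854717385/2199023255552 → NEW=0, ERR=196903854717385/2199023255552
(3,6): OLD=6434564233093079/35184372088832 → NEW=255, ERR=-2537450649559081/35184372088832
(4,0): OLD=156614819997/1073741824 → NEW=255, ERR=-117189345123/1073741824
(4,1): OLD=1516735662905/17179869184 → NEW=0, ERR=1516735662905/17179869184
(4,2): OLD=35307319725431/274877906944 → NEW=255, ERR=-34786546545289/274877906944
(4,3): OLD=86430809713997/2199023255552 → NEW=0, ERR=86430809713997/2199023255552
(4,4): OLD=2769511871352375/17592186044416 → NEW=255, ERR=-1716495569973705/17592186044416
(4,5): OLD=62344217582563031/562949953421312 → NEW=0, ERR=62344217582563031/562949953421312
(4,6): OLD=1851073528245797905/9007199254740992 → NEW=255, ERR=-445762281713155055/9007199254740992
(5,0): OLD=22113094259387/274877906944 → NEW=0, ERR=22113094259387/274877906944
(5,1): OLD=453515246896425/2199023255552 → NEW=255, ERR=-107235683269335/2199023255552
(5,2): OLD=1706528451088783/17592186044416 → NEW=0, ERR=1706528451088783/17592186044416
(5,3): OLD=23013113856650155/140737488355328 → NEW=255, ERR=-12874945673958485/140737488355328
(5,4): OLD=997158652216918681/9007199254740992 → NEW=0, ERR=997158652216918681/9007199254740992
(5,5): OLD=16044684773457565641/72057594037927936 → NEW=255, ERR=-2330001706214058039/72057594037927936
(5,6): OLD=106425529668330861735/1152921504606846976 → NEW=0, ERR=106425529668330861735/1152921504606846976
(6,0): OLD=6157131882691763/35184372088832 → NEW=255, ERR=-2814882999960397/35184372088832
(6,1): OLD=47274055940230287/562949953421312 → NEW=0, ERR=47274055940230287/562949953421312
(6,2): OLD=1746069551198291533/9007199254740992 → NEW=255, ERR=-550766258760661427/9007199254740992
(6,3): OLD=8753575153997624275/72057594037927936 → NEW=0, ERR=8753575153997624275/72057594037927936
(6,4): OLD=24782482413151063553/144115188075855872 → NEW=255, ERR=-11966890546192183807/144115188075855872
(6,5): OLD=2744760126009204566397/18446744073709551616 → NEW=255, ERR=-1959159612786731095683/18446744073709551616
(6,6): OLD=25193974691000599125915/295147905179352825856 → NEW=0, ERR=25193974691000599125915/295147905179352825856
Row 0: #.#.#.#
Row 1: #.#.#.#
Row 2: #..#.#.
Row 3: .##.#.#
Row 4: #.#.#.#
Row 5: .#.#.#.
Row 6: #.#.##.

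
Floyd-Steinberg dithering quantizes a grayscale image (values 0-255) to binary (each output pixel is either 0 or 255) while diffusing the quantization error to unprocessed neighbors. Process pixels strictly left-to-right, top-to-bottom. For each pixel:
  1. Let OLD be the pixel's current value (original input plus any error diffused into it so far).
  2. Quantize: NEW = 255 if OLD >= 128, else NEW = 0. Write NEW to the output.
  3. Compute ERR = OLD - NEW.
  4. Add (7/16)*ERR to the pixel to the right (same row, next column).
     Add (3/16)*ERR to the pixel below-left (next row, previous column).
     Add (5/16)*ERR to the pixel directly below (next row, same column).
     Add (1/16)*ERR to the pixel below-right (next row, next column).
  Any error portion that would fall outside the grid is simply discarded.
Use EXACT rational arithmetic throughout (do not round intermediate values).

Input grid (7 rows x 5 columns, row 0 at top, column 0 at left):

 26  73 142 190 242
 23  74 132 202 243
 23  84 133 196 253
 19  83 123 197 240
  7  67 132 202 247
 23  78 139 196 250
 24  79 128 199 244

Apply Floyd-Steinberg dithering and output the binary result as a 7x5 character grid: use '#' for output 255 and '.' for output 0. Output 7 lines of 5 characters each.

Answer: ..###
..#.#
..###
.#.##
..#.#
..###
..#.#

Derivation:
(0,0): OLD=26 → NEW=0, ERR=26
(0,1): OLD=675/8 → NEW=0, ERR=675/8
(0,2): OLD=22901/128 → NEW=255, ERR=-9739/128
(0,3): OLD=320947/2048 → NEW=255, ERR=-201293/2048
(0,4): OLD=6520805/32768 → NEW=255, ERR=-1835035/32768
(1,0): OLD=6009/128 → NEW=0, ERR=6009/128
(1,1): OLD=110863/1024 → NEW=0, ERR=110863/1024
(1,2): OLD=4667259/32768 → NEW=255, ERR=-3688581/32768
(1,3): OLD=13996095/131072 → NEW=0, ERR=13996095/131072
(1,4): OLD=557997149/2097152 → NEW=255, ERR=23223389/2097152
(2,0): OLD=949781/16384 → NEW=0, ERR=949781/16384
(2,1): OLD=65547767/524288 → NEW=0, ERR=65547767/524288
(2,2): OLD=1504147749/8388608 → NEW=255, ERR=-634947291/8388608
(2,3): OLD=25675197983/134217728 → NEW=255, ERR=-8550322657/134217728
(2,4): OLD=505224590105/2147483648 → NEW=255, ERR=-42383740135/2147483648
(3,0): OLD=507991813/8388608 → NEW=0, ERR=507991813/8388608
(3,1): OLD=9260640737/67108864 → NEW=255, ERR=-7852119583/67108864
(3,2): OLD=94544291643/2147483648 → NEW=0, ERR=94544291643/2147483648
(3,3): OLD=807119370067/4294967296 → NEW=255, ERR=-288097290413/4294967296
(3,4): OLD=13778545657375/68719476736 → NEW=255, ERR=-3744920910305/68719476736
(4,0): OLD=4279506539/1073741824 → NEW=0, ERR=4279506539/1073741824
(4,1): OLD=1519355207979/34359738368 → NEW=0, ERR=1519355207979/34359738368
(4,2): OLD=79832177024101/549755813888 → NEW=255, ERR=-60355555517339/549755813888
(4,3): OLD=1104264872813611/8796093022208 → NEW=0, ERR=1104264872813611/8796093022208
(4,4): OLD=39505241100100269/140737488355328 → NEW=255, ERR=3617181569491629/140737488355328
(5,0): OLD=17887170389601/549755813888 → NEW=0, ERR=17887170389601/549755813888
(5,1): OLD=376989152946851/4398046511104 → NEW=0, ERR=376989152946851/4398046511104
(5,2): OLD=23713664132942843/140737488355328 → NEW=255, ERR=-12174395397665797/140737488355328
(5,3): OLD=109968427004943253/562949953421312 → NEW=255, ERR=-33583811117491307/562949953421312
(5,4): OLD=2159729719112712535/9007199254740992 → NEW=255, ERR=-137106090846240425/9007199254740992
(6,0): OLD=3535304134688529/70368744177664 → NEW=0, ERR=3535304134688529/70368744177664
(6,1): OLD=255760637065010623/2251799813685248 → NEW=0, ERR=255760637065010623/2251799813685248
(6,2): OLD=5218071558968090533/36028797018963968 → NEW=255, ERR=-3969271680867721307/36028797018963968
(6,3): OLD=71422050072752677591/576460752303423488 → NEW=0, ERR=71422050072752677591/576460752303423488
(6,4): OLD=2672193355846726005921/9223372036854775808 → NEW=255, ERR=320233486448758174881/9223372036854775808
Row 0: ..###
Row 1: ..#.#
Row 2: ..###
Row 3: .#.##
Row 4: ..#.#
Row 5: ..###
Row 6: ..#.#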